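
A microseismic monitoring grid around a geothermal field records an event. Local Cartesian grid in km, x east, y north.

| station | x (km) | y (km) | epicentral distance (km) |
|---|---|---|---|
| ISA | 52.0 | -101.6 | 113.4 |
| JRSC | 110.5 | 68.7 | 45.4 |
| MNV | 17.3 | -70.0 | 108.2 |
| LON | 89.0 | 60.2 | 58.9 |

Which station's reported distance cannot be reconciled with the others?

JRSC

Solve using three stations at a time. Using ISA, MNV, LON (subtract circle equations pairwise → linear system) gives (x, y) ≈ (98.0, 2.0).
Distances from that point to each station vs reported:
  ISA: calculated 113.4 vs reported 113.4 → residual 0.0 km
  JRSC: calculated 67.8 vs reported 45.4 → residual 22.4 km
  MNV: calculated 108.2 vs reported 108.2 → residual 0.0 km
  LON: calculated 58.9 vs reported 58.9 → residual 0.0 km
ISA, MNV, LON are mutually consistent (residuals ≈ 0); JRSC is off by 22.4 km.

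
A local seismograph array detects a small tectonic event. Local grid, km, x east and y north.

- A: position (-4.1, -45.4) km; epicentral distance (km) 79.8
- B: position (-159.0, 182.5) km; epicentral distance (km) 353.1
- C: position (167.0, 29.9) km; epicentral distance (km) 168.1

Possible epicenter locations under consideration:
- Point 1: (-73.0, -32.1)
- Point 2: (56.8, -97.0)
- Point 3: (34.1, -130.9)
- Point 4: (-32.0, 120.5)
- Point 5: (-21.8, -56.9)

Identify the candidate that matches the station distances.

Point 2

For each candidate, compare |candidate − station| to the reported distance:
Point 1: residuals A 9.6, B 121.9, C 79.8 → max 121.9 km
Point 2: residuals A 0.0, B 0.0, C 0.0 → max 0.0 km
Point 3: residuals A 13.8, B 15.0, C 40.5 → max 40.5 km
Point 4: residuals A 88.4, B 211.8, C 50.6 → max 211.8 km
Point 5: residuals A 58.7, B 77.2, C 39.7 → max 77.2 km
Only Point 2 has all residuals ≈ 0.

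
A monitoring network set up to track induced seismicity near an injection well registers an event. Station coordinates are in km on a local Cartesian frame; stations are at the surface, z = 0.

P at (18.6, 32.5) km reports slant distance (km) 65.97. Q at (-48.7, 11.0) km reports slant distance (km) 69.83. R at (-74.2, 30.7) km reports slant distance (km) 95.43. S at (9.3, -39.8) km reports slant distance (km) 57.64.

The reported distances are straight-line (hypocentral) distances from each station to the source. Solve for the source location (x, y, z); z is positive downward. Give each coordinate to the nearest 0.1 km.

(-1.4, -8.8, 47.4)

Each station gives a sphere (x−x_i)² + (y−y_i)² + z² = d_i² (stations at z=0).
Subtracting the P sphere from Q and R: z² cancels, leaving linear equations in x and y:
-134.6 x − 43.0 y = 566.29
-185.6 x − 3.6 y = 291.08
Solving: x ≈ -1.398, y ≈ -8.794 km (keep extra digits for the depth step; rounded: -1.4, -8.8).
Then from the P sphere: z² = 65.97² − (x − 18.6)² − (y − 32.5)² with x = -1.398, y = -8.794, so z ≈ 47.402 ≈ 47.4 km.
Check against S (with the unrounded solution): distance 57.64 ≈ 57.64 km. ✓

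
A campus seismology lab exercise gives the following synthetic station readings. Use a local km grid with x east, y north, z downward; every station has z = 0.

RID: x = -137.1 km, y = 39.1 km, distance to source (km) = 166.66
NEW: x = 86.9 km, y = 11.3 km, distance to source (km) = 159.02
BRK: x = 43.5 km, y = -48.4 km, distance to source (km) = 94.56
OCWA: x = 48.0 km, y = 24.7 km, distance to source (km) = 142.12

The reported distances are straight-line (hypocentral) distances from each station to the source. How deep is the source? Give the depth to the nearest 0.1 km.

42.5 km

Each station gives a sphere (x−x_i)² + (y−y_i)² + z² = d_i² (stations at z=0).
Subtracting the RID sphere from NEW and BRK: z² cancels, leaving linear equations in x and y:
448.0 x − 55.6 y = -10157.72
361.2 x − 175.0 y = 2743.55
Solving: x ≈ -33.097, y ≈ -83.990 km (keep extra digits for the depth step; rounded: -33.1, -84.0).
Then from the RID sphere: z² = 166.66² − (x + 137.1)² − (y − 39.1)² with x = -33.097, y = -83.990, so z ≈ 42.518 ≈ 42.5 km.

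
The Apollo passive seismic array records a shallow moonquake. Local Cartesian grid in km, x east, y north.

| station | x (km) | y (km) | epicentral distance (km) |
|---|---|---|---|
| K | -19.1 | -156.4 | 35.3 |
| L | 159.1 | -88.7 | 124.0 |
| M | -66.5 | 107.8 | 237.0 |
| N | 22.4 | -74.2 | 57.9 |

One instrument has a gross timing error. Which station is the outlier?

Solve using three stations at a time. Using K, M, N (subtract circle equations pairwise → linear system) gives (x, y) ≈ (-9.8, -122.3).
Distances from that point to each station vs reported:
  K: calculated 35.3 vs reported 35.3 → residual 0.0 km
  L: calculated 172.2 vs reported 124.0 → residual 48.2 km
  M: calculated 237.0 vs reported 237.0 → residual 0.0 km
  N: calculated 57.9 vs reported 57.9 → residual 0.0 km
K, M, N are mutually consistent (residuals ≈ 0); L is off by 48.2 km.

L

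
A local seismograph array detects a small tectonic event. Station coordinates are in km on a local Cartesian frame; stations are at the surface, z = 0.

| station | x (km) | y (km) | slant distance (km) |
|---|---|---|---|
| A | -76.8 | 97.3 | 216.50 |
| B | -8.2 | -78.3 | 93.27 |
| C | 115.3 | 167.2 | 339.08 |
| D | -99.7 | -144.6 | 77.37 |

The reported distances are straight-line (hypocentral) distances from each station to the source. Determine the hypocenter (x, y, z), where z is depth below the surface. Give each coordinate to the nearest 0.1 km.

x ≈ -69.9 km, y ≈ -109.9 km, depth ≈ 62.4 km

Each station gives a sphere (x−x_i)² + (y−y_i)² + z² = d_i² (stations at z=0).
Subtracting the A sphere from B and C: z² cancels, leaving linear equations in x and y:
137.2 x − 351.2 y = 29005.56
384.2 x + 139.8 y = -42218.60
Solving: x ≈ -69.899, y ≈ -109.897 km (keep extra digits for the depth step; rounded: -69.9, -109.9).
Then from the A sphere: z² = 216.50² − (x + 76.8)² − (y − 97.3)² with x = -69.899, y = -109.897, so z ≈ 62.402 ≈ 62.4 km.
Check against D (with the unrounded solution): distance 77.37 ≈ 77.37 km. ✓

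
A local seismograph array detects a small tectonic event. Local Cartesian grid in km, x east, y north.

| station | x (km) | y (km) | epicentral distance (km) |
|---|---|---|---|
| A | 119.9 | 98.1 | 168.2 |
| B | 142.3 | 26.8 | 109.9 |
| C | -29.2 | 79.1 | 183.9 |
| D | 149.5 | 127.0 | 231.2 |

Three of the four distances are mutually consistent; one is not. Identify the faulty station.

D

Solve using three stations at a time. Using A, B, C (subtract circle equations pairwise → linear system) gives (x, y) ≈ (83.6, -66.2).
Distances from that point to each station vs reported:
  A: calculated 168.2 vs reported 168.2 → residual 0.0 km
  B: calculated 109.9 vs reported 109.9 → residual 0.0 km
  C: calculated 183.9 vs reported 183.9 → residual 0.0 km
  D: calculated 204.1 vs reported 231.2 → residual 27.1 km
A, B, C are mutually consistent (residuals ≈ 0); D is off by 27.1 km.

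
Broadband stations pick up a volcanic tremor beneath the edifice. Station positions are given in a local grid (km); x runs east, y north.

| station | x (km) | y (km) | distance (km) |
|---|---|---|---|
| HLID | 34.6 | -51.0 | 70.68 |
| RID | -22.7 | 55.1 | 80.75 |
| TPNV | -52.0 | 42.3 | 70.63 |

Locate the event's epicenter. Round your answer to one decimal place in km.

Circle about each station: (x − 34.6)² + (y + 51.0)² = 70.68²; (x + 22.7)² + (y − 55.1)² = 80.75²; (x + 52.0)² + (y − 42.3)² = 70.63².
Subtracting the HLID equation from the RID and TPNV equations removes the quadratic terms:
-114.6 x + 212.2 y = -1771.76
-173.2 x + 186.6 y = 702.20
Solving the 2×2 system: x ≈ -31.2, y ≈ -25.2 km.
Check against HLID (with the unrounded x, y): √((x − 34.6)²+(y + 51.0)²) = 70.68 ≈ 70.68 km. ✓

-31.2 km east, -25.2 km north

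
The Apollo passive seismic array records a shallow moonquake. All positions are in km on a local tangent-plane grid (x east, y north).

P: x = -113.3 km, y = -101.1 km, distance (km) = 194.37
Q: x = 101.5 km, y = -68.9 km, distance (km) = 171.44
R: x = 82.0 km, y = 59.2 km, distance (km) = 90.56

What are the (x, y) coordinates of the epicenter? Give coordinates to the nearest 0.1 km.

Circle about each station: (x + 113.3)² + (y + 101.1)² = 194.37²; (x − 101.5)² + (y + 68.9)² = 171.44²; (x − 82.0)² + (y − 59.2)² = 90.56².
Subtracting pairs of circle equations eliminates x²+y² and gives linear equations (the radical axes):
429.6 x + 64.4 y = 379.38
390.6 x + 320.6 y = 16749.12
Solving the 2×2 system: x ≈ -8.5, y ≈ 62.6 km.

-8.5 km east, 62.6 km north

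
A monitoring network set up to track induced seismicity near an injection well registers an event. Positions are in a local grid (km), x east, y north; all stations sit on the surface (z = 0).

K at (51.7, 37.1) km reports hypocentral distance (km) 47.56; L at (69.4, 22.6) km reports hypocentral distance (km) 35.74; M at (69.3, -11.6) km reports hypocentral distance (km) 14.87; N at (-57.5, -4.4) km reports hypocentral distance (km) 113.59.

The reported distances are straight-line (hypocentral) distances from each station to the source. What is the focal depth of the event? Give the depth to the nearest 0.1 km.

Each station gives a sphere (x−x_i)² + (y−y_i)² + z² = d_i² (stations at z=0).
Subtracting the K sphere from L and M: z² cancels, leaving linear equations in x and y:
35.4 x − 29.0 y = 2262.43
35.2 x − 97.4 y = 2928.59
Solving: x ≈ 55.798, y ≈ -9.902 km (keep extra digits for the depth step; rounded: 55.8, -9.9).
Then from the K sphere: z² = 47.56² − (x − 51.7)² − (y − 37.1)² with x = 55.798, y = -9.902, so z ≈ 5.998 ≈ 6.0 km.

z ≈ 6.0 km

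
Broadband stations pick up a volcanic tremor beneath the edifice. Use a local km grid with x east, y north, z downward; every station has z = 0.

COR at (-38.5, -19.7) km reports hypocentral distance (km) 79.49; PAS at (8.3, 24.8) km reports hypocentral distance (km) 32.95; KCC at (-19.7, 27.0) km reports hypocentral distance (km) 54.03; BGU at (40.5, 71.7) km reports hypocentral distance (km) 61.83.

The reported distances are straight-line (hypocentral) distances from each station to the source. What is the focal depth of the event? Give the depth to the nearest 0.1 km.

Each station gives a sphere (x−x_i)² + (y−y_i)² + z² = d_i² (stations at z=0).
Subtracting the COR sphere from PAS and KCC: z² cancels, leaving linear equations in x and y:
93.6 x + 89.0 y = 4046.55
37.6 x + 93.4 y = 2646.17
Solving: x ≈ 26.398, y ≈ 17.705 km (keep extra digits for the depth step; rounded: 26.4, 17.7).
Then from the COR sphere: z² = 79.49² − (x + 38.5)² − (y + 19.7)² with x = 26.398, y = 17.705, so z ≈ 26.604 ≈ 26.6 km.

26.6 km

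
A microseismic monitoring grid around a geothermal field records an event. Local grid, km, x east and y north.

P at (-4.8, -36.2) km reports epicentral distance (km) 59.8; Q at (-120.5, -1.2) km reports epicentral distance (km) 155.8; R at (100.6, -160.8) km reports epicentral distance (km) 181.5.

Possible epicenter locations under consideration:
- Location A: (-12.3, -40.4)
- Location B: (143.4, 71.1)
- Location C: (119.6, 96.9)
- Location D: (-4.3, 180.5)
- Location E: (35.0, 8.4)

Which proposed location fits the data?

For each candidate, compare |candidate − station| to the reported distance:
Location A: residuals P 51.2, Q 40.7, R 16.4 → max 51.2 km
Location B: residuals P 123.2, Q 117.8, R 54.3 → max 123.2 km
Location C: residuals P 122.4, Q 103.6, R 76.9 → max 122.4 km
Location D: residuals P 156.9, Q 59.9, R 175.6 → max 175.6 km
Location E: residuals P 0.0, Q 0.0, R 0.0 → max 0.0 km
Only Location E has all residuals ≈ 0.

Location E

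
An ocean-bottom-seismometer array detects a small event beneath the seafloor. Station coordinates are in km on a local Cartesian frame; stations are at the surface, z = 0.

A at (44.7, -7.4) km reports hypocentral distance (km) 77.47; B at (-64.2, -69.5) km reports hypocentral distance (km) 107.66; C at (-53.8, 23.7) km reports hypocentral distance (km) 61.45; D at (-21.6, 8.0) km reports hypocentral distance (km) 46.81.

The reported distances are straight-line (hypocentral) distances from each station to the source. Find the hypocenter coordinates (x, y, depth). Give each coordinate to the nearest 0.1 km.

x ≈ -14.0 km, y ≈ 14.0 km, depth ≈ 45.8 km

Each station gives a sphere (x−x_i)² + (y−y_i)² + z² = d_i² (stations at z=0).
Subtracting the A sphere from B and C: z² cancels, leaving linear equations in x and y:
-217.8 x − 124.2 y = 1309.97
-197.0 x + 62.2 y = 3628.78
Solving: x ≈ -13.999, y ≈ 14.002 km (keep extra digits for the depth step; rounded: -14.0, 14.0).
Then from the A sphere: z² = 77.47² − (x − 44.7)² − (y + 7.4)² with x = -13.999, y = 14.002, so z ≈ 45.804 ≈ 45.8 km.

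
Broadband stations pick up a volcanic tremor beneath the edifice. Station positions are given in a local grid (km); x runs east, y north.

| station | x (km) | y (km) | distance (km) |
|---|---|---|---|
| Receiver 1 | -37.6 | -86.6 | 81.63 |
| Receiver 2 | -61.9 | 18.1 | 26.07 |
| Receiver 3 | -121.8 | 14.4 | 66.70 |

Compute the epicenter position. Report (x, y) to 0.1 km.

-58.9 km east, -7.8 km north

Circle about each station: (x + 37.6)² + (y + 86.6)² = 81.63²; (x + 61.9)² + (y − 18.1)² = 26.07²; (x + 121.8)² + (y − 14.4)² = 66.70².
Subtracting pairs of circle equations eliminates x²+y² and gives linear equations (the radical axes):
-48.6 x + 209.4 y = 1229.71
-168.4 x + 202.0 y = 8343.85
Solving the 2×2 system: x ≈ -58.9, y ≈ -7.8 km.
Check against Receiver 1 (with the unrounded x, y): √((x + 37.6)²+(y + 86.6)²) = 81.63 ≈ 81.63 km. ✓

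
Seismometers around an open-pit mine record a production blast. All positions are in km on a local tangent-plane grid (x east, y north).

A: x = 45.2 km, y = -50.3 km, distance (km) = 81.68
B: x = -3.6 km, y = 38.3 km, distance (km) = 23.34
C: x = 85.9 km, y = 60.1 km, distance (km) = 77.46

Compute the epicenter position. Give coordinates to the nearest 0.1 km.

(16.3, 26.1)

Circle about each station: (x − 45.2)² + (y + 50.3)² = 81.68²; (x + 3.6)² + (y − 38.3)² = 23.34²; (x − 85.9)² + (y − 60.1)² = 77.46².
Subtracting the A equation from the B and C equations removes the quadratic terms:
-97.6 x + 177.2 y = 3033.59
81.4 x + 220.8 y = 7089.26
Solving the 2×2 system: x ≈ 16.3, y ≈ 26.1 km.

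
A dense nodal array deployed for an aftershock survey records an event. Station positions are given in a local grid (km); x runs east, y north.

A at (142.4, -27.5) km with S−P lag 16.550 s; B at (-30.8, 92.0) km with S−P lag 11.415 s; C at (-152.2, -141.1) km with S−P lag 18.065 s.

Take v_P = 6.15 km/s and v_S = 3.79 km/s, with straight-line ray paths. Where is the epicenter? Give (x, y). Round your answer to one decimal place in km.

-20.9 km east, -20.3 km north

Distance from S−P lag: d = Δt · v_P v_S / (v_P − v_S) = Δt · (6.15·3.79)/(6.15−3.79) ≈ 9.8765·Δt.
So d_A = 163.46, d_B = 112.74, d_C = 178.42 km.
Circle about each station: (x − 142.4)² + (y + 27.5)² = 163.46²; (x + 30.8)² + (y − 92.0)² = 112.74²; (x + 152.2)² + (y + 141.1)² = 178.42².
Subtracting the A equation from the B and C equations removes the quadratic terms:
-346.4 x + 239.0 y = 2387.49
-589.2 x − 227.2 y = 16925.52
Solving the 2×2 system: x ≈ -20.9, y ≈ -20.3 km.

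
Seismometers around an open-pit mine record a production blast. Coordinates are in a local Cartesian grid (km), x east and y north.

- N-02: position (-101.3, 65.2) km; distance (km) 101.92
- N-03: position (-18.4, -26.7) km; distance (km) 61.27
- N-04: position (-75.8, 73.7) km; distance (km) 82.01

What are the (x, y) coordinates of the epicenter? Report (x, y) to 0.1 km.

Circle about each station: (x + 101.3)² + (y − 65.2)² = 101.92²; (x + 18.4)² + (y + 26.7)² = 61.27²; (x + 75.8)² + (y − 73.7)² = 82.01².
Subtracting pairs of circle equations eliminates x²+y² and gives linear equations (the radical axes):
165.8 x − 183.8 y = -6827.61
51.0 x + 17.0 y = 326.65
Solving the 2×2 system: x ≈ -4.6, y ≈ 33.0 km.
Check against N-02 (with the unrounded x, y): √((x + 101.3)²+(y − 65.2)²) = 101.92 ≈ 101.92 km. ✓

x ≈ -4.6 km, y ≈ 33.0 km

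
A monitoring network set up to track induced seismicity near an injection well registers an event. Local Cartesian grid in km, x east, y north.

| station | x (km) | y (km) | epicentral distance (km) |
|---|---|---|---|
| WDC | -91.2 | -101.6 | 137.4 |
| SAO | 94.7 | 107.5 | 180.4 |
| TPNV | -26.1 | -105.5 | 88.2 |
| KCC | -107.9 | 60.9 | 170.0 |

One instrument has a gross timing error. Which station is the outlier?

Solve using three stations at a time. Using WDC, TPNV, KCC (subtract circle equations pairwise → linear system) gives (x, y) ≈ (30.5, -37.8).
Distances from that point to each station vs reported:
  WDC: calculated 137.4 vs reported 137.4 → residual 0.0 km
  SAO: calculated 158.9 vs reported 180.4 → residual 21.5 km
  TPNV: calculated 88.3 vs reported 88.2 → residual 0.1 km
  KCC: calculated 170.0 vs reported 170.0 → residual 0.0 km
WDC, TPNV, KCC are mutually consistent (residuals ≈ 0); SAO is off by 21.5 km.

SAO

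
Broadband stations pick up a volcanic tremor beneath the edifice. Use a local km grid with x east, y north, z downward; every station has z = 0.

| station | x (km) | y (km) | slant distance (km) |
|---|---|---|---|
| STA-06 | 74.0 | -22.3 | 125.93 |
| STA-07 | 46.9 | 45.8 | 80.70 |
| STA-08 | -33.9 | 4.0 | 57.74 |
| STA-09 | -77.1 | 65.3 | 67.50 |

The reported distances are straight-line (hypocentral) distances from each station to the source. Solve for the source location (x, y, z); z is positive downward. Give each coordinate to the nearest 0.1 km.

x ≈ -24.4 km, y ≈ 46.6 km, depth ≈ 37.8 km

Each station gives a sphere (x−x_i)² + (y−y_i)² + z² = d_i² (stations at z=0).
Subtracting the STA-06 sphere from STA-07 and STA-08: z² cancels, leaving linear equations in x and y:
-54.2 x + 136.2 y = 7669.83
-215.8 x + 52.6 y = 7716.38
Solving: x ≈ -24.398, y ≈ 46.604 km (keep extra digits for the depth step; rounded: -24.4, 46.6).
Then from the STA-06 sphere: z² = 125.93² − (x − 74.0)² − (y + 22.3)² with x = -24.398, y = 46.604, so z ≈ 37.795 ≈ 37.8 km.
Check against STA-09 (with the unrounded solution): distance 67.50 ≈ 67.50 km. ✓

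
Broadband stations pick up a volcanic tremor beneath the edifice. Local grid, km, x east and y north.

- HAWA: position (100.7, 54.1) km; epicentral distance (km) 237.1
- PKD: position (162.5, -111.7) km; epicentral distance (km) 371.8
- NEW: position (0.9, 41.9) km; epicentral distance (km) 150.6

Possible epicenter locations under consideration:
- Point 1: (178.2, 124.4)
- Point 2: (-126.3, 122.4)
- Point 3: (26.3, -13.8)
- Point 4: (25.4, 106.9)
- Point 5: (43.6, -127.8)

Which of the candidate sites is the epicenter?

For each candidate, compare |candidate − station| to the reported distance:
Point 1: residuals HAWA 132.5, PKD 135.2, NEW 45.0 → max 135.2 km
Point 2: residuals HAWA 0.0, PKD 0.0, NEW 0.1 → max 0.1 km
Point 3: residuals HAWA 136.4, PKD 204.1, NEW 89.4 → max 204.1 km
Point 4: residuals HAWA 145.1, PKD 113.8, NEW 81.1 → max 145.1 km
Point 5: residuals HAWA 46.4, PKD 251.8, NEW 24.4 → max 251.8 km
Only Point 2 has all residuals ≈ 0.

Point 2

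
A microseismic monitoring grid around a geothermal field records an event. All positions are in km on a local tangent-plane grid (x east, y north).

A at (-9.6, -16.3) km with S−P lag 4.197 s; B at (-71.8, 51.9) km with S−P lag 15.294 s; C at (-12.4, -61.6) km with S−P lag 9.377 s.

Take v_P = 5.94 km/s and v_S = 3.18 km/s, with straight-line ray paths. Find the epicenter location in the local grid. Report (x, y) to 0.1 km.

16.5 km east, -4.3 km north

Distance from S−P lag: d = Δt · v_P v_S / (v_P − v_S) = Δt · (5.94·3.18)/(5.94−3.18) ≈ 6.8439·Δt.
So d_A = 28.72, d_B = 104.67, d_C = 64.18 km.
Circle about each station: (x + 9.6)² + (y + 16.3)² = 28.72²; (x + 71.8)² + (y − 51.9)² = 104.67²; (x + 12.4)² + (y + 61.6)² = 64.18².
Subtracting pairs of circle equations eliminates x²+y² and gives linear equations (the radical axes):
-124.4 x + 136.4 y = -2639.97
-5.6 x − 90.6 y = 296.24
Solving the 2×2 system: x ≈ 16.5, y ≈ -4.3 km.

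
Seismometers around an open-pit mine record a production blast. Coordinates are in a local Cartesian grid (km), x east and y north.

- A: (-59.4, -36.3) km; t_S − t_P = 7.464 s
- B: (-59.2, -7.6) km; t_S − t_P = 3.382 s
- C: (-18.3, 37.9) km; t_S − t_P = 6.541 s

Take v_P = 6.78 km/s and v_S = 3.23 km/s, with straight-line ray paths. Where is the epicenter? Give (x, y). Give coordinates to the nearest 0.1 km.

x ≈ -44.6 km, y ≈ 7.3 km

Distance from S−P lag: d = Δt · v_P v_S / (v_P − v_S) = Δt · (6.78·3.23)/(6.78−3.23) ≈ 6.1688·Δt.
So d_A = 46.04, d_B = 20.86, d_C = 40.35 km.
Circle about each station: (x + 59.4)² + (y + 36.3)² = 46.04²; (x + 59.2)² + (y + 7.6)² = 20.86²; (x + 18.3)² + (y − 37.9)² = 40.35².
Subtracting the A equation from the B and C equations removes the quadratic terms:
0.4 x + 57.4 y = 400.89
82.2 x + 148.4 y = -2583.19
Solving the 2×2 system: x ≈ -44.6, y ≈ 7.3 km.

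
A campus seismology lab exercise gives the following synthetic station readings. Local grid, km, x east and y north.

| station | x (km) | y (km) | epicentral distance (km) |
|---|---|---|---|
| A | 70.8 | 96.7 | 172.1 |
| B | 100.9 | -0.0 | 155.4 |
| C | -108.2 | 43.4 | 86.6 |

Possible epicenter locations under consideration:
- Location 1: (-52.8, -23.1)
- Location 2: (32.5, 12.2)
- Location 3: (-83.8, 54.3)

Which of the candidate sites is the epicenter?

Location 1

For each candidate, compare |candidate − station| to the reported distance:
Location 1: residuals A 0.0, B 0.0, C 0.0 → max 0.0 km
Location 2: residuals A 79.3, B 85.9, C 57.5 → max 85.9 km
Location 3: residuals A 11.8, B 37.1, C 59.9 → max 59.9 km
Only Location 1 has all residuals ≈ 0.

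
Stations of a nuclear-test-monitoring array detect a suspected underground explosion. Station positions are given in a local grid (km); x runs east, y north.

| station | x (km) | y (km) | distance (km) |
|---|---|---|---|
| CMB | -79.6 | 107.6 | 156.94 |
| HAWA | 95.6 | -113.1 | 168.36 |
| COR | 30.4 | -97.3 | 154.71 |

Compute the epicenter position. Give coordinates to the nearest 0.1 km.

x ≈ 67.5 km, y ≈ 52.9 km

Circle about each station: (x + 79.6)² + (y − 107.6)² = 156.94²; (x − 95.6)² + (y + 113.1)² = 168.36²; (x − 30.4)² + (y + 97.3)² = 154.71².
Subtracting the CMB equation from the HAWA and COR equations removes the quadratic terms:
350.4 x − 441.4 y = 302.12
220.0 x − 409.8 y = -6827.49
Solving the 2×2 system: x ≈ 67.5, y ≈ 52.9 km.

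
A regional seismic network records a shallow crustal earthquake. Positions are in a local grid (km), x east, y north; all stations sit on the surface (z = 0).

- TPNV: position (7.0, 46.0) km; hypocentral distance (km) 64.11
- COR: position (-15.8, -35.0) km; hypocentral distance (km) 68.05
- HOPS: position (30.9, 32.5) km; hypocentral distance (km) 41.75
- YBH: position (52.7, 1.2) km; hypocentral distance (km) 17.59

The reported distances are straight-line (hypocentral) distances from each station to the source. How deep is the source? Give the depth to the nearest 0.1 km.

13.8 km

Each station gives a sphere (x−x_i)² + (y−y_i)² + z² = d_i² (stations at z=0).
Subtracting the TPNV sphere from COR and HOPS: z² cancels, leaving linear equations in x and y:
-45.6 x − 162.0 y = -1211.07
47.8 x − 27.0 y = 2213.09
Solving: x ≈ 43.591, y ≈ -4.794 km (keep extra digits for the depth step; rounded: 43.6, -4.8).
Then from the TPNV sphere: z² = 64.11² − (x − 7.0)² − (y − 46.0)² with x = 43.591, y = -4.794, so z ≈ 13.826 ≈ 13.8 km.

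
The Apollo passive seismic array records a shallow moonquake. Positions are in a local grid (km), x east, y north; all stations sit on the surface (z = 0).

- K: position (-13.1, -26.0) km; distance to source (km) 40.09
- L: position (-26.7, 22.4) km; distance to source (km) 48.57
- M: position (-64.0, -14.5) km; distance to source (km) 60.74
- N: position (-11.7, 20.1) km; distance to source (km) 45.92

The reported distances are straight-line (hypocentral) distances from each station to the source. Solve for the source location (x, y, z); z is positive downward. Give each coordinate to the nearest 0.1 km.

(-15.4, -8.3, 35.9)

Each station gives a sphere (x−x_i)² + (y−y_i)² + z² = d_i² (stations at z=0).
Subtracting the K sphere from L and M: z² cancels, leaving linear equations in x and y:
-27.2 x + 96.8 y = -384.80
-101.8 x + 23.0 y = 1376.50
Solving: x ≈ -15.397, y ≈ -8.302 km (keep extra digits for the depth step; rounded: -15.4, -8.3).
Then from the K sphere: z² = 40.09² − (x + 13.1)² − (y + 26.0)² with x = -15.397, y = -8.302, so z ≈ 35.899 ≈ 35.9 km.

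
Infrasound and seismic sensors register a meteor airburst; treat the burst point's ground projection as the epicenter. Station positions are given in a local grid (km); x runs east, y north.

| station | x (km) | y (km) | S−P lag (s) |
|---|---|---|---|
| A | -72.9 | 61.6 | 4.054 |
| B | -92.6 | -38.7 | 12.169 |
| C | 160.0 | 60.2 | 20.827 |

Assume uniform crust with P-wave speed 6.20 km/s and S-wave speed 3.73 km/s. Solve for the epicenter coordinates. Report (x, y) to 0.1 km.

Distance from S−P lag: d = Δt · v_P v_S / (v_P − v_S) = Δt · (6.20·3.73)/(6.20−3.73) ≈ 9.3628·Δt.
So d_A = 37.96, d_B = 113.94, d_C = 195.00 km.
Circle about each station: (x + 72.9)² + (y − 61.6)² = 37.96²; (x + 92.6)² + (y + 38.7)² = 113.94²; (x − 160.0)² + (y − 60.2)² = 195.00².
Subtracting pairs of circle equations eliminates x²+y² and gives linear equations (the radical axes):
-39.4 x − 200.6 y = -10577.88
465.8 x − 2.8 y = -16468.97
Solving the 2×2 system: x ≈ -35.0, y ≈ 59.6 km.

x ≈ -35.0 km, y ≈ 59.6 km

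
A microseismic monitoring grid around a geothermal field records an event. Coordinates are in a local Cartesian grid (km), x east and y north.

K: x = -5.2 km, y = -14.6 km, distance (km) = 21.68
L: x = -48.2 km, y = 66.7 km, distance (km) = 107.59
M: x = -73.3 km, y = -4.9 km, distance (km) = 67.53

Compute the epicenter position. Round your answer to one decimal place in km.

Circle about each station: (x + 5.2)² + (y + 14.6)² = 21.68²; (x + 48.2)² + (y − 66.7)² = 107.59²; (x + 73.3)² + (y + 4.9)² = 67.53².
Subtracting the K equation from the L and M equations removes the quadratic terms:
-86.0 x + 162.6 y = -4573.66
-136.2 x + 19.4 y = 1066.42
Solving the 2×2 system: x ≈ -12.8, y ≈ -34.9 km.

x ≈ -12.8 km, y ≈ -34.9 km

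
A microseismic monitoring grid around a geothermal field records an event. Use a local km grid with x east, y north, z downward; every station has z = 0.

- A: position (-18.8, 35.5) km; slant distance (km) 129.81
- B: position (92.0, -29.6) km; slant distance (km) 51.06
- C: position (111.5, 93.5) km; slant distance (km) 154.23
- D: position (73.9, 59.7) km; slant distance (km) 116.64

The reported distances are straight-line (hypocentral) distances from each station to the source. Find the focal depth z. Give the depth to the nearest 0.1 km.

41.9 km

Each station gives a sphere (x−x_i)² + (y−y_i)² + z² = d_i² (stations at z=0).
Subtracting the A sphere from B and C: z² cancels, leaving linear equations in x and y:
221.6 x − 130.2 y = 21969.98
260.6 x + 116.0 y = 12624.55
Solving: x ≈ 70.297, y ≈ -49.094 km (keep extra digits for the depth step; rounded: 70.3, -49.1).
Then from the A sphere: z² = 129.81² − (x + 18.8)² − (y − 35.5)² with x = 70.297, y = -49.094, so z ≈ 41.907 ≈ 41.9 km.
Check against D (with the unrounded solution): distance 116.64 ≈ 116.64 km. ✓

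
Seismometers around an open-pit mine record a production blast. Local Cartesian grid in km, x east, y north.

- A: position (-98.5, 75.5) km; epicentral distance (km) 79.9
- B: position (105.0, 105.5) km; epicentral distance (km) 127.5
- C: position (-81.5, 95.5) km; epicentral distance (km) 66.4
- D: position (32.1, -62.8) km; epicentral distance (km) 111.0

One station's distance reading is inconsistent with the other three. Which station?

Solve using three stations at a time. Using A, B, C (subtract circle equations pairwise → linear system) gives (x, y) ≈ (-18.6, 74.2).
Distances from that point to each station vs reported:
  A: calculated 79.9 vs reported 79.9 → residual 0.0 km
  B: calculated 127.5 vs reported 127.5 → residual 0.0 km
  C: calculated 66.4 vs reported 66.4 → residual 0.0 km
  D: calculated 146.1 vs reported 111.0 → residual 35.1 km
A, B, C are mutually consistent (residuals ≈ 0); D is off by 35.1 km.

D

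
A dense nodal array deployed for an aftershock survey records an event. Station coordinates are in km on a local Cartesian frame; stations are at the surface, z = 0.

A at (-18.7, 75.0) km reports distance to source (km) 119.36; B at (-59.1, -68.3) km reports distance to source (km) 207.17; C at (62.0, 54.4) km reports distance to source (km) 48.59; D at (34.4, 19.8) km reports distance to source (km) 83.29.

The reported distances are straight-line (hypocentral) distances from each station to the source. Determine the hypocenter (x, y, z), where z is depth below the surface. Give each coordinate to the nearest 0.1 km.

x ≈ 95.5 km, y ≈ 65.5 km, depth ≈ 33.4 km

Each station gives a sphere (x−x_i)² + (y−y_i)² + z² = d_i² (stations at z=0).
Subtracting the A sphere from B and C: z² cancels, leaving linear equations in x and y:
-80.8 x − 286.6 y = -26489.59
161.4 x − 41.2 y = 12714.49
Solving: x ≈ 95.497, y ≈ 65.504 km (keep extra digits for the depth step; rounded: 95.5, 65.5).
Then from the A sphere: z² = 119.36² − (x + 18.7)² − (y − 75.0)² with x = 95.497, y = 65.504, so z ≈ 33.402 ≈ 33.4 km.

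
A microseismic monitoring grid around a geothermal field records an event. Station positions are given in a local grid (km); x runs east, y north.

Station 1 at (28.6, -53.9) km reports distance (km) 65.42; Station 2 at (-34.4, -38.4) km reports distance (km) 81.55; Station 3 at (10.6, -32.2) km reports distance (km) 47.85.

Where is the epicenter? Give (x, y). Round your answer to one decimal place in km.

Circle about each station: (x − 28.6)² + (y + 53.9)² = 65.42²; (x + 34.4)² + (y + 38.4)² = 81.55²; (x − 10.6)² + (y + 32.2)² = 47.85².
Subtracting the Station 1 equation from the Station 2 and Station 3 equations removes the quadratic terms:
-126.0 x + 31.0 y = -3435.88
-36.0 x + 43.4 y = -583.82
Solving the 2×2 system: x ≈ 30.1, y ≈ 11.5 km.

x ≈ 30.1 km, y ≈ 11.5 km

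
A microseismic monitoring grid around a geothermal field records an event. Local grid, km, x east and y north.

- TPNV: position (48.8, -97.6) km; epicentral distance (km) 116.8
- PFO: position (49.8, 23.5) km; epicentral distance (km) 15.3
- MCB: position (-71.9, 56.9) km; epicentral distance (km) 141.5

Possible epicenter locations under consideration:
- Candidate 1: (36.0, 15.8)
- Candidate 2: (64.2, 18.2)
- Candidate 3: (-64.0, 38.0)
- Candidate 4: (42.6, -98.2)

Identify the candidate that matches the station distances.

For each candidate, compare |candidate − station| to the reported distance:
Candidate 1: residuals TPNV 2.7, PFO 0.5, MCB 26.0 → max 26.0 km
Candidate 2: residuals TPNV 0.0, PFO 0.0, MCB 0.0 → max 0.0 km
Candidate 3: residuals TPNV 59.6, PFO 99.4, MCB 121.0 → max 121.0 km
Candidate 4: residuals TPNV 110.6, PFO 106.6, MCB 51.3 → max 110.6 km
Only Candidate 2 has all residuals ≈ 0.

Candidate 2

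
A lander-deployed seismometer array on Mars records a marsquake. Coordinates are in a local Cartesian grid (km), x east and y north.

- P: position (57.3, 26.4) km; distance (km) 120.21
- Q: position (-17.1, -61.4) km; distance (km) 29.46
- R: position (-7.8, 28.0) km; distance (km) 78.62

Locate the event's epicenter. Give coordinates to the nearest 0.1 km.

Circle about each station: (x − 57.3)² + (y − 26.4)² = 120.21²; (x + 17.1)² + (y + 61.4)² = 29.46²; (x + 7.8)² + (y − 28.0)² = 78.62².
Subtracting the P equation from the Q and R equations removes the quadratic terms:
-148.8 x − 175.6 y = 13664.67
-130.2 x + 3.2 y = 5133.93
Solving the 2×2 system: x ≈ -40.5, y ≈ -43.5 km.

(-40.5, -43.5)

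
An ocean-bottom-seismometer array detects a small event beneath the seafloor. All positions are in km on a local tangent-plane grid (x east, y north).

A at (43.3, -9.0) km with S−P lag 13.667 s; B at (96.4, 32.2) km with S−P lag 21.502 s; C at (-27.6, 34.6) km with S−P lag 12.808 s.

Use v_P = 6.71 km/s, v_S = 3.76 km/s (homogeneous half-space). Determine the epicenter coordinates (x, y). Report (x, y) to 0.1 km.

Distance from S−P lag: d = Δt · v_P v_S / (v_P − v_S) = Δt · (6.71·3.76)/(6.71−3.76) ≈ 8.5524·Δt.
So d_A = 116.89, d_B = 183.89, d_C = 109.54 km.
Circle about each station: (x − 43.3)² + (y + 9.0)² = 116.89²; (x − 96.4)² + (y − 32.2)² = 183.89²; (x + 27.6)² + (y − 34.6)² = 109.54².
Subtracting pairs of circle equations eliminates x²+y² and gives linear equations (the radical axes):
106.2 x + 82.4 y = -11778.35
-141.8 x + 87.2 y = 1667.29
Solving the 2×2 system: x ≈ -55.6, y ≈ -71.3 km.

-55.6 km east, -71.3 km north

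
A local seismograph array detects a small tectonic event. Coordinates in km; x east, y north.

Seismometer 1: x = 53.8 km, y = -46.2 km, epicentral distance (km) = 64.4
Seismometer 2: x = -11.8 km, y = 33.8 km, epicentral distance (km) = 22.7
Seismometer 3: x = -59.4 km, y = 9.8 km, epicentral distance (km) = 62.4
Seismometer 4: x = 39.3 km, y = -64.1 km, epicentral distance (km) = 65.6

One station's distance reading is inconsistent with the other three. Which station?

Seismometer 2

Solve using three stations at a time. Using Seismometer 1, Seismometer 3, Seismometer 4 (subtract circle equations pairwise → linear system) gives (x, y) ≈ (-1.0, -12.3).
Distances from that point to each station vs reported:
  Seismometer 1: calculated 64.4 vs reported 64.4 → residual 0.0 km
  Seismometer 2: calculated 47.3 vs reported 22.7 → residual 24.6 km
  Seismometer 3: calculated 62.4 vs reported 62.4 → residual 0.0 km
  Seismometer 4: calculated 65.6 vs reported 65.6 → residual 0.0 km
Seismometer 1, Seismometer 3, Seismometer 4 are mutually consistent (residuals ≈ 0); Seismometer 2 is off by 24.6 km.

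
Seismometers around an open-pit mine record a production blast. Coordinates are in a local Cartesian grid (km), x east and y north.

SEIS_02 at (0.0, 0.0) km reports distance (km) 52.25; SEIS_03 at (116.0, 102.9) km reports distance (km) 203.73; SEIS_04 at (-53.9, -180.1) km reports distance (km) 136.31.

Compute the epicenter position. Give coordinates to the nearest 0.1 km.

-21.1 km east, -47.8 km north

Circle about each station: x² + y² = 52.25²; (x − 116.0)² + (y − 102.9)² = 203.73²; (x + 53.9)² + (y + 180.1)² = 136.31².
Subtracting the SEIS_02 equation from the SEIS_03 and SEIS_04 equations removes the quadratic terms:
232.0 x + 205.8 y = -14731.44
-107.8 x − 360.2 y = 19490.87
Solving the 2×2 system: x ≈ -21.1, y ≈ -47.8 km.
Check against SEIS_02 (with the unrounded x, y): √(x²+y²) = 52.25 ≈ 52.25 km. ✓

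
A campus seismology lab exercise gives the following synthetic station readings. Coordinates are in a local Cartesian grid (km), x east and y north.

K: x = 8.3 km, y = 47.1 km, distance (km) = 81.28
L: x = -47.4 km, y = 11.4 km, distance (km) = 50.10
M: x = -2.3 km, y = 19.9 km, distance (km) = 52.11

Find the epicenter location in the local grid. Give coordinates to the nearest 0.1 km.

Circle about each station: (x − 8.3)² + (y − 47.1)² = 81.28²; (x + 47.4)² + (y − 11.4)² = 50.10²; (x + 2.3)² + (y − 19.9)² = 52.11².
Subtracting pairs of circle equations eliminates x²+y² and gives linear equations (the radical axes):
-111.4 x − 71.4 y = 4185.85
-21.2 x − 54.4 y = 2004.99
Solving the 2×2 system: x ≈ -18.6, y ≈ -29.6 km.

-18.6 km east, -29.6 km north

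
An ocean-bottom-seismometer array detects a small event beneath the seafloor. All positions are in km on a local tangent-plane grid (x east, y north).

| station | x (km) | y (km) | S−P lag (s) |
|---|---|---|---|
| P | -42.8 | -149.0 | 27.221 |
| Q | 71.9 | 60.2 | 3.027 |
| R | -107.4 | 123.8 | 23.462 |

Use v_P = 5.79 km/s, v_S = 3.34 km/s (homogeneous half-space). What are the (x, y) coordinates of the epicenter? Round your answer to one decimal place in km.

(58.1, 40.7)

Distance from S−P lag: d = Δt · v_P v_S / (v_P − v_S) = Δt · (5.79·3.34)/(5.79−3.34) ≈ 7.8933·Δt.
So d_P = 214.86, d_Q = 23.89, d_R = 185.19 km.
Circle about each station: (x + 42.8)² + (y + 149.0)² = 214.86²; (x − 71.9)² + (y − 60.2)² = 23.89²; (x + 107.4)² + (y − 123.8)² = 185.19².
Subtracting pairs of circle equations eliminates x²+y² and gives linear equations (the radical axes):
229.4 x + 418.4 y = 30354.90
-129.2 x + 545.6 y = 14697.84
Solving the 2×2 system: x ≈ 58.1, y ≈ 40.7 km.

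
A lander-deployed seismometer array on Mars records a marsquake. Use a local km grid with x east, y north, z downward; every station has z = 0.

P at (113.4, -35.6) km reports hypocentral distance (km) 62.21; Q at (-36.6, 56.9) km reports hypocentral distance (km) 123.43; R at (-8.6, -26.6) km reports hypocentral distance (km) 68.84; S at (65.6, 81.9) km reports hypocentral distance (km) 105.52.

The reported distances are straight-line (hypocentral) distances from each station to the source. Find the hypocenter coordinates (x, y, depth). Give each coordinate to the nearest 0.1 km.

Each station gives a sphere (x−x_i)² + (y−y_i)² + z² = d_i² (stations at z=0).
Subtracting the P sphere from Q and R: z² cancels, leaving linear equations in x and y:
-300.0 x + 185.0 y = -20914.63
-244.0 x + 18.0 y = -14214.26
Solving: x ≈ 56.698, y ≈ -21.109 km (keep extra digits for the depth step; rounded: 56.7, -21.1).
Then from the P sphere: z² = 62.21² − (x − 113.4)² − (y + 35.6)² with x = 56.698, y = -21.109, so z ≈ 21.095 ≈ 21.1 km.

x ≈ 56.7 km, y ≈ -21.1 km, depth ≈ 21.1 km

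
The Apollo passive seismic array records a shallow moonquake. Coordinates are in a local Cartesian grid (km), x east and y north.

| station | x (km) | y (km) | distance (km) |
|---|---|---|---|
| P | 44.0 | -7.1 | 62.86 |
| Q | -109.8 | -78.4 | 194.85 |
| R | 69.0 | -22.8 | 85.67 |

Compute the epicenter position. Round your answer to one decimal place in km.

32.5 km east, 54.7 km north

Circle about each station: (x − 44.0)² + (y + 7.1)² = 62.86²; (x + 109.8)² + (y + 78.4)² = 194.85²; (x − 69.0)² + (y + 22.8)² = 85.67².
Subtracting pairs of circle equations eliminates x²+y² and gives linear equations (the radical axes):
-307.6 x − 142.6 y = -17798.95
50.0 x − 31.4 y = -93.54
Solving the 2×2 system: x ≈ 32.5, y ≈ 54.7 km.
Check against P (with the unrounded x, y): √((x − 44.0)²+(y + 7.1)²) = 62.88 ≈ 62.86 km. ✓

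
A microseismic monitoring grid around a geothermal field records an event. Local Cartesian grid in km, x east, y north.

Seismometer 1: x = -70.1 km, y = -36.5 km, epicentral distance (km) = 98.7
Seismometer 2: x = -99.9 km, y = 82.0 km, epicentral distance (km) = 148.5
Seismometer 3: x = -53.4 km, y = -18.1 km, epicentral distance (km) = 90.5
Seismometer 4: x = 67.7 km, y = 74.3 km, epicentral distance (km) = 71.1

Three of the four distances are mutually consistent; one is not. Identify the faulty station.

Solve using three stations at a time. Using Seismometer 2, Seismometer 3, Seismometer 4 (subtract circle equations pairwise → linear system) gives (x, y) ≈ (31.6, 13.0).
Distances from that point to each station vs reported:
  Seismometer 1: calculated 113.1 vs reported 98.7 → residual 14.4 km
  Seismometer 2: calculated 148.5 vs reported 148.5 → residual 0.0 km
  Seismometer 3: calculated 90.5 vs reported 90.5 → residual 0.0 km
  Seismometer 4: calculated 71.1 vs reported 71.1 → residual 0.0 km
Seismometer 2, Seismometer 3, Seismometer 4 are mutually consistent (residuals ≈ 0); Seismometer 1 is off by 14.4 km.

Seismometer 1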